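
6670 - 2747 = 3923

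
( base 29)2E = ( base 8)110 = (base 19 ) 3F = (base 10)72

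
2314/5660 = 1157/2830=0.41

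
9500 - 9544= -44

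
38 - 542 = - 504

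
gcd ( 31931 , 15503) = 37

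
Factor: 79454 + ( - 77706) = 2^2*19^1  *23^1 = 1748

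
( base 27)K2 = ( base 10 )542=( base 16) 21E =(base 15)262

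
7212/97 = 7212/97=74.35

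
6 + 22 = 28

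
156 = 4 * 39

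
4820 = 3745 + 1075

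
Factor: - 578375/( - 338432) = 2^( - 9)*5^3*  7^1 = 875/512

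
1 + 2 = 3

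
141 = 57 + 84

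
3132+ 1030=4162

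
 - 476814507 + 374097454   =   - 102717053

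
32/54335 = 32/54335 = 0.00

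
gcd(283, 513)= 1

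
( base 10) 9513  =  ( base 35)7qs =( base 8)22451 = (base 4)2110221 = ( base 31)9RR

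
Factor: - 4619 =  - 31^1*149^1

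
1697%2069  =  1697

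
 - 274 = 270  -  544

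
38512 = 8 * 4814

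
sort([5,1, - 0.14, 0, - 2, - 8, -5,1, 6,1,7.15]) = [-8, - 5, - 2, - 0.14,0,1, 1,1,  5,6,7.15 ]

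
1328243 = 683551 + 644692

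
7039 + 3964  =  11003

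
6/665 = 6/665 = 0.01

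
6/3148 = 3/1574 = 0.00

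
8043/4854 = 2681/1618 = 1.66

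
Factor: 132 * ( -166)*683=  - 14965896 = - 2^3*3^1*11^1*83^1*683^1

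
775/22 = 35 + 5/22 = 35.23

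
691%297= 97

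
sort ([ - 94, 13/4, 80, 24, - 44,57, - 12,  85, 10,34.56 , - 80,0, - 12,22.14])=[ - 94, - 80,-44 , - 12, - 12, 0,13/4, 10,22.14, 24, 34.56,  57,80, 85]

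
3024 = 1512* 2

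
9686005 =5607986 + 4078019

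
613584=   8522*72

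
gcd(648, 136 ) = 8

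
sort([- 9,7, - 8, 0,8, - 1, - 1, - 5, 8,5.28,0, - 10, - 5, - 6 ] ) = [-10, - 9, - 8  , - 6, -5, - 5, - 1 , - 1 , 0, 0,5.28, 7 , 8, 8 ] 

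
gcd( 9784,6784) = 8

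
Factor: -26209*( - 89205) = 2337973845 = 3^1*5^1*19^1 * 313^1*26209^1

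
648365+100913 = 749278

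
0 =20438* 0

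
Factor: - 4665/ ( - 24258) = 5/26 = 2^( - 1 ) * 5^1*13^ ( - 1)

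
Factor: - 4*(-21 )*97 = 2^2*3^1 * 7^1*97^1 = 8148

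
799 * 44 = 35156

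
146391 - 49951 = 96440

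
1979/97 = 1979/97 = 20.40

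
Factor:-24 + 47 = 23^1  =  23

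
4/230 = 2/115 = 0.02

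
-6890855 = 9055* (-761)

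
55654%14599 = 11857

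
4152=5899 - 1747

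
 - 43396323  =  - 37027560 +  - 6368763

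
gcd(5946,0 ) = 5946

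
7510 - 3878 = 3632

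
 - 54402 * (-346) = 18823092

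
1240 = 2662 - 1422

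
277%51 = 22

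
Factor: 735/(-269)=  - 3^1*5^1*7^2*269^( -1 )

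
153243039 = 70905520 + 82337519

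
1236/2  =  618 = 618.00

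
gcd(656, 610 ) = 2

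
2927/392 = 7 + 183/392 = 7.47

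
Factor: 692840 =2^3*5^1 * 17321^1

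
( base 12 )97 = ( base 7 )223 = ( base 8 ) 163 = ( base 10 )115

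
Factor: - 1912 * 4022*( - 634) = 2^5*239^1*317^1*2011^1 = 4875500576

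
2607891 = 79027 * 33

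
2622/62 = 42 + 9/31 = 42.29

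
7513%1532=1385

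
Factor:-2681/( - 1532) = 7/4 = 2^( - 2 ) * 7^1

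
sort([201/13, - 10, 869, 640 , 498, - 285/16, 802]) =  [ - 285/16 , - 10,201/13,  498,640, 802, 869]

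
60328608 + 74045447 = 134374055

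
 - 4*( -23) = 92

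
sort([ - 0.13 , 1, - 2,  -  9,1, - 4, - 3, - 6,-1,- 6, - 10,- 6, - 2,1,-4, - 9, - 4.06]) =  [ - 10, - 9, - 9,-6, - 6, - 6,- 4.06, - 4, - 4,-3, - 2, - 2, -1,-0.13, 1, 1,1]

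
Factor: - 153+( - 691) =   -  2^2 * 211^1 = - 844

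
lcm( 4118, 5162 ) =366502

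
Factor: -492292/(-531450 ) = 246146/265725 = 2^1*3^(-2)*5^ ( - 2)* 23^1* 1181^(  -  1 ) * 5351^1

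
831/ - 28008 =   -  1 + 9059/9336 = - 0.03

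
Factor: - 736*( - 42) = 2^6*3^1 * 7^1 * 23^1=30912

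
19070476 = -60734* ( - 314 )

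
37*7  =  259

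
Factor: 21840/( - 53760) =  - 13/32 = - 2^( - 5)*13^1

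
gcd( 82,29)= 1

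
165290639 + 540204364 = 705495003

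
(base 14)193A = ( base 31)4N3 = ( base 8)10720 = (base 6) 33040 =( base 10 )4560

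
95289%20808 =12057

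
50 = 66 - 16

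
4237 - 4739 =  - 502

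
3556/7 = 508= 508.00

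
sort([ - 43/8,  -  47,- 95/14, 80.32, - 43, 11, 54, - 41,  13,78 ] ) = [-47,- 43, - 41, - 95/14,-43/8 , 11,13, 54 , 78,80.32]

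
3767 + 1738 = 5505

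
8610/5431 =8610/5431 = 1.59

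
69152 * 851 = 58848352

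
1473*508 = 748284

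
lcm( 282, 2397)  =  4794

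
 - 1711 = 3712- 5423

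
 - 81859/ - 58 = 81859/58  =  1411.36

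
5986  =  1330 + 4656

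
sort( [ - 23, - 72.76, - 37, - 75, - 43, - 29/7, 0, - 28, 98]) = [ -75, - 72.76, - 43 , - 37, - 28 , - 23, - 29/7 , 0,98 ]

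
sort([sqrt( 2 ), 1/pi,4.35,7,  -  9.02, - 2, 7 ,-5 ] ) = [ - 9.02, - 5 , - 2,1/pi , sqrt (2),4.35,7 , 7] 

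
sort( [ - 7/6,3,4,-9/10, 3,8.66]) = [ - 7/6, - 9/10 , 3, 3  ,  4, 8.66 ] 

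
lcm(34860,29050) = 174300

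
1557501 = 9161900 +-7604399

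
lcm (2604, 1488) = 10416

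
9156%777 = 609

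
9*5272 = 47448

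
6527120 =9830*664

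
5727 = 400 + 5327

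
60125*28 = 1683500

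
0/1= 0 = 0.00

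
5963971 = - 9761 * ( - 611)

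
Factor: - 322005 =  - 3^1*5^1*21467^1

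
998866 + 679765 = 1678631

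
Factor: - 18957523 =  - 13^1*31^1 * 47041^1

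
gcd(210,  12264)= 42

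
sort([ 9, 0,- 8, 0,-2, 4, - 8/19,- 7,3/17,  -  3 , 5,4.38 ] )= [ - 8, - 7,- 3,-2, - 8/19, 0,0 , 3/17,4,4.38 , 5, 9] 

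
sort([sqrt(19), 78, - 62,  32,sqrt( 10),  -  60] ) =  [ - 62, - 60,sqrt( 10), sqrt( 19),32,78 ]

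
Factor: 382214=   2^1*7^1 * 23^1 *1187^1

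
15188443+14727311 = 29915754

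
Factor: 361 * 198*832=2^7* 3^2*11^1*13^1*19^2=59469696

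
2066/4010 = 1033/2005 =0.52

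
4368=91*48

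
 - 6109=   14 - 6123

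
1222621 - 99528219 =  - 98305598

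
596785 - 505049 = 91736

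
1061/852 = 1 + 209/852 = 1.25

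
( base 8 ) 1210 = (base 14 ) 344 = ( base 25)10n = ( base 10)648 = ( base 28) N4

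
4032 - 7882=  - 3850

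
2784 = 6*464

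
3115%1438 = 239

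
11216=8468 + 2748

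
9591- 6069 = 3522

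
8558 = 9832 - 1274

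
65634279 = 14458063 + 51176216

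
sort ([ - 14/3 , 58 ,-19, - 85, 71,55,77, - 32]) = [-85,-32 ,-19, - 14/3,55, 58,  71, 77] 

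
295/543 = 295/543  =  0.54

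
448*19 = 8512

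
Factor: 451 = 11^1*41^1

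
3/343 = 3/343  =  0.01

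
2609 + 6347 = 8956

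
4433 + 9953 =14386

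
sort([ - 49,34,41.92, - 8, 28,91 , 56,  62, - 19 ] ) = [-49, - 19, - 8, 28,34,41.92, 56,62,91]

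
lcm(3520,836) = 66880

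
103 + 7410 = 7513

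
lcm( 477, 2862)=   2862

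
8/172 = 2/43=0.05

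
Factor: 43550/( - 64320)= - 65/96= - 2^( - 5 ) * 3^(-1)*5^1*13^1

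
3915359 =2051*1909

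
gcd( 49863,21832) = 1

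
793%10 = 3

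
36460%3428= 2180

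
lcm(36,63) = 252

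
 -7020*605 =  -4247100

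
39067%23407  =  15660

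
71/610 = 71/610 = 0.12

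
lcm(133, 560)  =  10640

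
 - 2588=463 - 3051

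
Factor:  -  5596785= - 3^2  *  5^1*277^1 * 449^1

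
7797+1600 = 9397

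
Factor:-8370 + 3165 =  - 5205 =- 3^1 *5^1*347^1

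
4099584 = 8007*512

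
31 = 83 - 52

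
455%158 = 139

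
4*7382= 29528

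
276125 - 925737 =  - 649612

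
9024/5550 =1 + 579/925 = 1.63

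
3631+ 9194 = 12825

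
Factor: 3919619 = 11^1*349^1*1021^1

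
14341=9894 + 4447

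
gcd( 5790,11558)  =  2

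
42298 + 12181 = 54479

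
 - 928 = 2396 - 3324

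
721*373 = 268933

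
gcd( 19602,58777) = 1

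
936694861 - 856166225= 80528636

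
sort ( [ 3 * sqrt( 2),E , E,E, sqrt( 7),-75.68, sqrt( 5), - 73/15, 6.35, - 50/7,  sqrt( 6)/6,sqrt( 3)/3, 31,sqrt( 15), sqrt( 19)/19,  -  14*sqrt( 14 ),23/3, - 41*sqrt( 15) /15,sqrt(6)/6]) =[ - 75.68,- 14 * sqrt( 14 ),  -  41*sqrt( 15)/15,  -  50/7,-73/15,  sqrt(19)/19,sqrt( 6)/6 , sqrt( 6)/6, sqrt(3)/3 , sqrt( 5) , sqrt( 7),E, E, E, sqrt(15) , 3*sqrt (2),6.35,23/3, 31 ]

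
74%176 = 74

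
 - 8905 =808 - 9713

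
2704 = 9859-7155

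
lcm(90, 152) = 6840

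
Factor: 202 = 2^1*101^1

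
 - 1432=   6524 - 7956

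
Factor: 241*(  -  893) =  - 215213 = -19^1*47^1 * 241^1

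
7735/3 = 2578 + 1/3 = 2578.33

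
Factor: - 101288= -2^3  *11^1 * 1151^1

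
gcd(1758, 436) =2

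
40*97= 3880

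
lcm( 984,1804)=10824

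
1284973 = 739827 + 545146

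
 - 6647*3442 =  - 22878974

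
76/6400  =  19/1600 = 0.01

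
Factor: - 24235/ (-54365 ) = 37/83 =37^1 * 83^( - 1) 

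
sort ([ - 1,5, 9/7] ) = [ - 1,9/7,  5 ]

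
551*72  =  39672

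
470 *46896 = 22041120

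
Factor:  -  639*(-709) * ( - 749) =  - 3^2  *7^1*71^1*107^1*709^1 = - 339335199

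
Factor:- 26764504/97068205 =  - 2^3*5^(- 1 )*37^ ( - 1 )*40361^( - 1 )*257351^1  =  - 2058808/7466785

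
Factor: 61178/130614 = 30589/65307=3^ ( - 1)*11^( - 1 )*13^2*181^1*1979^(-1 )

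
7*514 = 3598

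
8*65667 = 525336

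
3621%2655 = 966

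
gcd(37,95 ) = 1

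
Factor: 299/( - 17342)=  - 2^( - 1 )* 29^(- 1 ) = - 1/58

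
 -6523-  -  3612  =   - 2911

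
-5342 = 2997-8339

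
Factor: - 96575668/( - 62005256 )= 2^( - 1)*7^2 *17^(-1)*373^1*1321^1*455921^( - 1 ) = 24143917/15501314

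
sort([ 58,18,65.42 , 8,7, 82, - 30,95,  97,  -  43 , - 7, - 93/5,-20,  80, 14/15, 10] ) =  [ - 43, - 30, - 20,-93/5, - 7,  14/15,7,8, 10,18,58, 65.42,80, 82, 95,97] 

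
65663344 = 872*75302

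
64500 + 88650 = 153150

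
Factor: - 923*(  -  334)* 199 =61348118=2^1*13^1 * 71^1* 167^1*199^1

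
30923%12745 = 5433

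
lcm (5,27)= 135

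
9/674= 9/674 = 0.01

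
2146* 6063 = 13011198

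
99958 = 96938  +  3020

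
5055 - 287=4768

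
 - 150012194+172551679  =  22539485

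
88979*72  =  6406488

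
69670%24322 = 21026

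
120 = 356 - 236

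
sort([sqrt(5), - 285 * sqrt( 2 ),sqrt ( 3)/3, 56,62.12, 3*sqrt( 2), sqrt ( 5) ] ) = [ - 285*sqrt(2),sqrt(3)/3,sqrt( 5),sqrt(5),  3*sqrt(2),56, 62.12 ] 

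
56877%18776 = 549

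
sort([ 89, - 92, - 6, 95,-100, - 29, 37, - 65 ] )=[ - 100, - 92,-65, - 29, - 6, 37,89, 95] 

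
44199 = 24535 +19664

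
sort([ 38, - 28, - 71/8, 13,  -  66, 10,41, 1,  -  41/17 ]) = [-66, - 28, - 71/8,  -  41/17, 1, 10, 13, 38,41 ] 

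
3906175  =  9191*425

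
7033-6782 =251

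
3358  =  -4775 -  - 8133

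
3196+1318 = 4514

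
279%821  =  279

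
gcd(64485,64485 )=64485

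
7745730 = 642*12065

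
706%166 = 42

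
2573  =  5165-2592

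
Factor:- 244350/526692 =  - 40725/87782 = -  2^(  -  1 )*3^2*5^2*181^1*43891^( - 1) 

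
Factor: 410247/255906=2^( - 1)*3^( - 1) * 7^(-1)*79^1 * 577^1*677^( - 1) = 45583/28434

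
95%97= 95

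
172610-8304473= - 8131863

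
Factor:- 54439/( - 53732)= 2^( - 2)*7^1*11^1*19^(- 1) = 77/76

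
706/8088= 353/4044 = 0.09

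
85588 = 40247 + 45341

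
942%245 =207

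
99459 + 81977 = 181436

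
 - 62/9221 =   -  62/9221  =  - 0.01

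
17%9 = 8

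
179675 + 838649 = 1018324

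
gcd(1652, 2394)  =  14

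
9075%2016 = 1011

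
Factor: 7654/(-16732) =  - 43/94 = -2^( - 1 )*43^1*47^(-1)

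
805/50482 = 805/50482 = 0.02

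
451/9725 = 451/9725 = 0.05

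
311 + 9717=10028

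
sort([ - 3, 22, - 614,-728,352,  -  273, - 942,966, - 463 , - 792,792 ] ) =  [  -  942,  -  792 , -728,-614 ,-463, - 273,-3, 22,352,  792, 966] 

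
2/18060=1/9030=0.00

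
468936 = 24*19539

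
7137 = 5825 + 1312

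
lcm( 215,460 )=19780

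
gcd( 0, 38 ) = 38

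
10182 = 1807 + 8375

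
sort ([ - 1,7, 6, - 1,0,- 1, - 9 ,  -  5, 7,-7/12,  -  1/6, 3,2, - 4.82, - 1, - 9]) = [  -  9, - 9,-5,  -  4.82, - 1,-1, - 1, - 1,-7/12, - 1/6,0, 2,3,6,  7, 7]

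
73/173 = 73/173 = 0.42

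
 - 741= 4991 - 5732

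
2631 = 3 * 877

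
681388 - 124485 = 556903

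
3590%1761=68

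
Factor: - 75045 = - 3^1 * 5^1*5003^1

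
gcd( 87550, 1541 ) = 1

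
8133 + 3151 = 11284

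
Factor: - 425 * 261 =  - 110925 = - 3^2*5^2*17^1*29^1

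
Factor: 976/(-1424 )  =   - 61/89 =- 61^1*89^(  -  1)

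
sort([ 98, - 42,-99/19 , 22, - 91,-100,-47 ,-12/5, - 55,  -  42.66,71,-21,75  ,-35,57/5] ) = [  -  100, - 91,-55,  -  47, - 42.66, - 42,  -  35, - 21 ,  -  99/19, - 12/5 , 57/5, 22, 71,75,98]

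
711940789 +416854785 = 1128795574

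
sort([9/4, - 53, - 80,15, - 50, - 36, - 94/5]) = [ - 80, - 53,-50, - 36 , - 94/5, 9/4 , 15 ]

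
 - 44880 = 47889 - 92769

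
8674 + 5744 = 14418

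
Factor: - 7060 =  -2^2*5^1*353^1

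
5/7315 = 1/1463 = 0.00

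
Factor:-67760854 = - 2^1* 7^1*31^1 * 156131^1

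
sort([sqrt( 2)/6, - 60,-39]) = [- 60, - 39,  sqrt ( 2)/6]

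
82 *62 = 5084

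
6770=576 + 6194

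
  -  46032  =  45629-91661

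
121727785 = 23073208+98654577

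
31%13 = 5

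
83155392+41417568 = 124572960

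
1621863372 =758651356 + 863212016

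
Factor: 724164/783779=2^2 *3^1*7^1*37^1*233^1 * 783779^ (-1 ) 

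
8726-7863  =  863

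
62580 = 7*8940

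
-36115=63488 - 99603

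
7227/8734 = 657/794= 0.83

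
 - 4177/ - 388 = 10 + 297/388= 10.77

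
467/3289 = 467/3289 = 0.14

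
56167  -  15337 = 40830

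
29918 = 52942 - 23024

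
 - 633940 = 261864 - 895804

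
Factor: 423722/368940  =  2^( - 1)*3^( - 1 ) *5^( - 1 )*11^( - 1) * 379^1 =379/330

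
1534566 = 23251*66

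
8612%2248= 1868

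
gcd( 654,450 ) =6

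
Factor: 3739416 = 2^3*3^1*155809^1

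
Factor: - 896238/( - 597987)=2^1*3^1 * 7^1*13^( - 1)*19^( - 1)*269^( - 1 )*2371^1 =99582/66443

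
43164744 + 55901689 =99066433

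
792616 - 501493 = 291123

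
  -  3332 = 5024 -8356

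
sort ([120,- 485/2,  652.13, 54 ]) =[ -485/2,54, 120, 652.13]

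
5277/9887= 5277/9887 =0.53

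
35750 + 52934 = 88684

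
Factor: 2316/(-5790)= - 2/5  =  -2^1  *5^ (  -  1)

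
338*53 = 17914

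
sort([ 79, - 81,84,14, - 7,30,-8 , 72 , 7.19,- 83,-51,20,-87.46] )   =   [ - 87.46, - 83, - 81, - 51, - 8, - 7, 7.19,14, 20,30, 72,79,  84 ]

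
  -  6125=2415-8540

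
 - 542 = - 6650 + 6108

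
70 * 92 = 6440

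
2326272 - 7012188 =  -4685916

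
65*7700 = 500500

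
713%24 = 17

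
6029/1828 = 3  +  545/1828 = 3.30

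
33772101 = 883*38247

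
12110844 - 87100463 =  - 74989619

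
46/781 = 46/781 =0.06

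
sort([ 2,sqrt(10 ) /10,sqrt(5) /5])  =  [sqrt( 10)/10,  sqrt ( 5) /5, 2]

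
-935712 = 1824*( - 513) 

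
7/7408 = 7/7408 = 0.00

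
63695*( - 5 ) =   -  318475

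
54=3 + 51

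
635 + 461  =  1096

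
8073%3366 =1341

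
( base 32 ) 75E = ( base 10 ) 7342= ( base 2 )1110010101110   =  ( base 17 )186F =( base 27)a1p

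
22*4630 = 101860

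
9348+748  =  10096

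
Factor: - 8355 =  - 3^1 * 5^1*557^1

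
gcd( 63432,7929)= 7929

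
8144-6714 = 1430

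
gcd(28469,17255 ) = 7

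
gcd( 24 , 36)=12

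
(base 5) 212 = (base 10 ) 57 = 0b111001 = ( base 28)21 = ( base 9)63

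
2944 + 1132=4076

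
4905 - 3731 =1174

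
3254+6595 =9849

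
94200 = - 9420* ( - 10 ) 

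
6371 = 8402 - 2031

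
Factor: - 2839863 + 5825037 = 2^1 * 3^4*18427^1 = 2985174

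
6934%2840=1254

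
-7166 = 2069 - 9235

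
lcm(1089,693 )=7623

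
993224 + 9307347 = 10300571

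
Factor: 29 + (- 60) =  -31 = -31^1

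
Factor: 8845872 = 2^4*3^1 * 7^2*3761^1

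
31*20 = 620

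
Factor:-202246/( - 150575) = 638/475 = 2^1*5^( - 2)*11^1*19^ ( - 1)*29^1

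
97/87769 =97/87769 = 0.00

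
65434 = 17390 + 48044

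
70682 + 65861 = 136543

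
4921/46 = 4921/46 = 106.98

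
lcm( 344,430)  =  1720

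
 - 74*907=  - 67118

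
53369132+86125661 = 139494793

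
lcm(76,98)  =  3724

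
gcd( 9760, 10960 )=80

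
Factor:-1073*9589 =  - 10288997 = -29^1*37^1*43^1*223^1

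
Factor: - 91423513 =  - 91423513^1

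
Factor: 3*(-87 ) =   -  261=- 3^2*29^1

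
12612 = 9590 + 3022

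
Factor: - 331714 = -2^1*165857^1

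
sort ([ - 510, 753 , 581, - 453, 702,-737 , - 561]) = [ - 737,-561,  -  510, - 453 , 581, 702, 753 ]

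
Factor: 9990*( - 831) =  - 2^1 * 3^4*5^1*37^1*277^1 =- 8301690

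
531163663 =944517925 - 413354262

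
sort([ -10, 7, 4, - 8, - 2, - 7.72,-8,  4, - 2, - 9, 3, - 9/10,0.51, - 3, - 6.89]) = [ - 10, - 9, - 8, - 8,  -  7.72, - 6.89, - 3, - 2, - 2, - 9/10, 0.51, 3,4 , 4, 7 ] 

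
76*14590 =1108840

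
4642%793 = 677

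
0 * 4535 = 0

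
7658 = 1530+6128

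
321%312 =9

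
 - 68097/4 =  - 68097/4=-17024.25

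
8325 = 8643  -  318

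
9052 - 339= 8713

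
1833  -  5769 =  - 3936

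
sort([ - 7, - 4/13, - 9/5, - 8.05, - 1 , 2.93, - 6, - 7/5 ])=[ - 8.05,-7, - 6, - 9/5,-7/5, - 1, - 4/13 , 2.93]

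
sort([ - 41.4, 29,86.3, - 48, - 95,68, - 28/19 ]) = [ - 95, - 48, - 41.4 , - 28/19,29, 68,86.3]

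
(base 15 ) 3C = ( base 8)71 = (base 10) 57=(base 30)1R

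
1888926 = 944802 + 944124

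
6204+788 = 6992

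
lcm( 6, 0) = 0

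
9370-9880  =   - 510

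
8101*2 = 16202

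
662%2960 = 662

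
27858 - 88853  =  -60995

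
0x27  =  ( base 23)1g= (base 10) 39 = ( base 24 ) 1f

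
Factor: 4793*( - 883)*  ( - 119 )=503634061 =7^1*17^1*883^1*4793^1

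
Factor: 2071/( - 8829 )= - 3^ ( - 4 ) * 19^1 = - 19/81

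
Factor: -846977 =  - 846977^1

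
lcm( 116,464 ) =464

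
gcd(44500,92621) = 1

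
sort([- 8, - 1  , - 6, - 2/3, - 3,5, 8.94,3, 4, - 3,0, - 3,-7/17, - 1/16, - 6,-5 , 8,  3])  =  [ - 8 ,-6, - 6, - 5, - 3, - 3, - 3, - 1,-2/3, - 7/17,- 1/16 , 0,3,3, 4,5,8,  8.94 ]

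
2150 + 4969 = 7119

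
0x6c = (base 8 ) 154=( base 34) 36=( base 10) 108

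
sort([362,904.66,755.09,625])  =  [362,625,755.09,904.66 ] 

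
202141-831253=  -  629112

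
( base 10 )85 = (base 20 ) 45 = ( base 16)55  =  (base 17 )50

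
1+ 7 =8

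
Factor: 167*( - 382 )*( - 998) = 63666412  =  2^2 * 167^1 * 191^1*499^1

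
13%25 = 13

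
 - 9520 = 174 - 9694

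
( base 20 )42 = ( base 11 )75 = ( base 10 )82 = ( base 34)2e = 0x52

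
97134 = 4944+92190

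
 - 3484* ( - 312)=1087008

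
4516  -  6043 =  - 1527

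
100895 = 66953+33942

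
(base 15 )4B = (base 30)2B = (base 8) 107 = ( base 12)5b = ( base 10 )71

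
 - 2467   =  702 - 3169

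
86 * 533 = 45838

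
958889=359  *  2671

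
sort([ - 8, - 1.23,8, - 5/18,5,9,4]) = [ - 8, - 1.23,-5/18, 4,5,8,9]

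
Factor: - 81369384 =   -  2^3*3^1*3390391^1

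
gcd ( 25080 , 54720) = 2280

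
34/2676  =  17/1338 = 0.01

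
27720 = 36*770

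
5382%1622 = 516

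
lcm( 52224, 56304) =3603456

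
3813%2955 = 858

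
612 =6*102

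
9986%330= 86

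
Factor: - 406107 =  - 3^3*13^2 * 89^1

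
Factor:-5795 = -5^1*19^1*61^1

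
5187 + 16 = 5203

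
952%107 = 96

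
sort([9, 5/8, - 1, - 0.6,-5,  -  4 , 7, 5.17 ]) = [ - 5, - 4, - 1, - 0.6 , 5/8, 5.17, 7,9 ] 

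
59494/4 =29747/2=14873.50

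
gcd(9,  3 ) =3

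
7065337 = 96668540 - 89603203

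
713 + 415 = 1128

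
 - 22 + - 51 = -73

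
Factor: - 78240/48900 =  - 2^3*5^(- 1) = -8/5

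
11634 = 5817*2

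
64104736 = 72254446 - 8149710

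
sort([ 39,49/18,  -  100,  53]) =[ - 100 , 49/18,39, 53 ] 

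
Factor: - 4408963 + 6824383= 2415420 = 2^2*3^5*5^1*7^1*71^1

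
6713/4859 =6713/4859 =1.38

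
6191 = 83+6108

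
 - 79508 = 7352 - 86860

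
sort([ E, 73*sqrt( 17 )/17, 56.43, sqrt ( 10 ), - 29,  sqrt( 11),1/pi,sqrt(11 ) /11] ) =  [  -  29, sqrt(11 )/11,  1/pi, E, sqrt(10 ),sqrt (11),73*sqrt ( 17)/17,  56.43]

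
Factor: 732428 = 2^2*17^1*10771^1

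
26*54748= 1423448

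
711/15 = 237/5 = 47.40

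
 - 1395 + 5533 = 4138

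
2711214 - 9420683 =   -  6709469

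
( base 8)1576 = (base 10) 894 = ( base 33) R3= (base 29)11o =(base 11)743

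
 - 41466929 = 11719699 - 53186628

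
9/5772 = 3/1924 =0.00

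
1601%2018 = 1601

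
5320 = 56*95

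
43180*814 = 35148520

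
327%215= 112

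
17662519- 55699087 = - 38036568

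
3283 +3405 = 6688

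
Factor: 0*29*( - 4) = 0 = 0^1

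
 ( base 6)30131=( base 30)4BD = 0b111101100111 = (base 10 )3943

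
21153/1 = 21153 = 21153.00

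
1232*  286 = 352352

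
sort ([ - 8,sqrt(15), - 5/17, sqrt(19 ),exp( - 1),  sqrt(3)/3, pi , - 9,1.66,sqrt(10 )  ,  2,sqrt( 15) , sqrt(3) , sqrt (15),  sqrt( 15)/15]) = [ - 9 , - 8, - 5/17, sqrt(15)/15,exp(- 1 ),  sqrt(3 ) /3 , 1.66 , sqrt( 3),2, pi , sqrt( 10), sqrt( 15),sqrt(15 ),  sqrt( 15 ),sqrt( 19) ] 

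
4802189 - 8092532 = -3290343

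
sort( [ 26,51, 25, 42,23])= [23 , 25,  26,42,  51]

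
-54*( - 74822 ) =4040388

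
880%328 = 224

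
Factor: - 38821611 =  - 3^1*12940537^1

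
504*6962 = 3508848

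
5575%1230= 655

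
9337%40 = 17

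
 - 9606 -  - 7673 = -1933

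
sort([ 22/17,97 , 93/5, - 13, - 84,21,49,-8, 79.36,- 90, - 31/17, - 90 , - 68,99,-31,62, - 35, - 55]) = [ -90,-90, - 84, - 68 ,-55, - 35,  -  31,-13, - 8 , - 31/17, 22/17, 93/5,21, 49, 62, 79.36,97,99 ] 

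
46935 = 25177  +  21758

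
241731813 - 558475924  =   - 316744111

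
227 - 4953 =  - 4726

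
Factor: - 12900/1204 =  - 75/7 = - 3^1*5^2*7^( -1 ) 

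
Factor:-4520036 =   -  2^2*571^1*1979^1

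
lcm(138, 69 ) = 138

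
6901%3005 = 891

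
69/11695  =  69/11695 = 0.01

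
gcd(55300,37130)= 790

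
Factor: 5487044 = 2^2*227^1*6043^1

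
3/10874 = 3/10874 = 0.00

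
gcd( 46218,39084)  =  6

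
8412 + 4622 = 13034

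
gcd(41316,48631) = 11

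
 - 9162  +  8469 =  - 693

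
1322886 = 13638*97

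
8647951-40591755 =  - 31943804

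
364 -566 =-202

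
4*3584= 14336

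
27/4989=9/1663 = 0.01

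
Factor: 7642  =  2^1*3821^1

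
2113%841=431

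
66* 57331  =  3783846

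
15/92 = 15/92  =  0.16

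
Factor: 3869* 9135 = 35343315 = 3^2 * 5^1*7^1*29^1*53^1*73^1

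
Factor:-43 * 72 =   -  3096 = - 2^3*3^2*43^1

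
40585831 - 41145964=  - 560133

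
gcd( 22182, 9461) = 1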